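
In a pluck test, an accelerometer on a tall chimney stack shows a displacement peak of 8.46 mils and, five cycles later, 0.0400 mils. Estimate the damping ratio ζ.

0.168

Logarithmic decrement δ = (1/n)·ln(x₀/x_n) = (1/5)·ln(8.46/0.0400) = (1/5)·ln(211.5) = 1.071.
ζ = δ/√(4π² + δ²) = 1.071/√(39.48 + 1.15) = 1.071/6.374 = 0.1680.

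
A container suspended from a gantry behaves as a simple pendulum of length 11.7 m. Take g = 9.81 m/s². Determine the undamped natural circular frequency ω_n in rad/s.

0.916 rad/s

For a simple pendulum ω_n = √(g/L) = √(9.81/11.7) = √0.8385 = 0.9157 rad/s.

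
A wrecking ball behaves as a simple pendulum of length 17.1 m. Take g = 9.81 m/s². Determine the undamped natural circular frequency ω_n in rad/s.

0.757 rad/s

For a simple pendulum ω_n = √(g/L) = √(9.81/17.1) = √0.5737 = 0.7574 rad/s.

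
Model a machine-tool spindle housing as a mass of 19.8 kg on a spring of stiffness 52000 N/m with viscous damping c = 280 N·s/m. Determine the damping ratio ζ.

ω_n = √(k/m) = √(52000/19.8) = 51.25 rad/s.
Critical damping c_c = 2√(k·m) = 2√(52000 × 19.8) = 2029 N·s/m, so ζ = c/c_c = 280/2029 = 0.1380.

0.138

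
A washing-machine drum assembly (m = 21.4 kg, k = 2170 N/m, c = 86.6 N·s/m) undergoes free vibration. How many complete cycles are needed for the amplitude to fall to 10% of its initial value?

2 cycles

ζ = c/(2√(km)) = 86.6/(2√(2170 × 21.4)) = 86.6/431.0 = 0.2009.
Logarithmic decrement δ = 2πζ/√(1 − ζ²) = 2π × 0.2009/√(1 − 0.0404) = 1.289.
x_n/x₀ = e^(−nδ) ≤ 0.1; take ln: n ≥ ln(1/0.1)/δ = 2.303/1.289 = 1.787.
So 2 complete cycles are required.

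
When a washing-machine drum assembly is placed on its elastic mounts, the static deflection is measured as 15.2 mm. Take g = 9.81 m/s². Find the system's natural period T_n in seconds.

0.247 s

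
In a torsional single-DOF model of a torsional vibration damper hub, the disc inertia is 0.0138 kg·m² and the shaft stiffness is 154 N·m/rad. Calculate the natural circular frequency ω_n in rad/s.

106 rad/s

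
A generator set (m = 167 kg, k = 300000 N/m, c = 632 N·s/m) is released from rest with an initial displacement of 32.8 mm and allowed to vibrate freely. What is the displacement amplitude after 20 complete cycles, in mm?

0.119 mm

ζ = c/(2√(km)) = 632/(2√(300000 × 167)) = 632/14160 = 0.04464.
Logarithmic decrement δ = 2πζ/√(1 − ζ²) = 2π × 0.04464/√(1 − 0.00199) = 0.2808.
After n cycles, x_n/x₀ = e^(−nδ), so x_20 = 32.8 × e^(−20 × 0.2808) = 32.8 × 0.003640 = 0.1194 mm.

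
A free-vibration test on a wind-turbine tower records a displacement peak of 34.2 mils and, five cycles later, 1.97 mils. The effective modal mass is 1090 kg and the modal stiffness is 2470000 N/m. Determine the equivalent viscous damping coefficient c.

9390 N·s/m

Logarithmic decrement δ = (1/n)·ln(x₀/x_n) = (1/5)·ln(34.2/1.97) = (1/5)·ln(17.36) = 0.5708.
ζ = δ/√(4π² + δ²) = 0.5708/√(39.48 + 0.326) = 0.5708/6.309 = 0.09048.
c = ζ · 2√(km) = 0.09048 × 2√(2470000 × 1090) = 0.09048 × 103800 = 9389 N·s/m.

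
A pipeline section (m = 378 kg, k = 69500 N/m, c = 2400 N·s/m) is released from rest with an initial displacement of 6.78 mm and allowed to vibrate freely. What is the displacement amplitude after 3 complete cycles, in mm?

0.0724 mm

ζ = c/(2√(km)) = 2400/(2√(69500 × 378)) = 2400/10250 = 0.2341.
Logarithmic decrement δ = 2πζ/√(1 − ζ²) = 2π × 0.2341/√(1 − 0.0548) = 1.513.
After n cycles, x_n/x₀ = e^(−nδ), so x_3 = 6.78 × e^(−3 × 1.513) = 6.78 × 0.01068 = 0.07242 mm.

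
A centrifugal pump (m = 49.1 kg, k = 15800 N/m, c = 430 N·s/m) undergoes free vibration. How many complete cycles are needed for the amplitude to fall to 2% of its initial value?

3 cycles

ζ = c/(2√(km)) = 430/(2√(15800 × 49.1)) = 430/1762 = 0.2441.
Logarithmic decrement δ = 2πζ/√(1 − ζ²) = 2π × 0.2441/√(1 − 0.0596) = 1.582.
x_n/x₀ = e^(−nδ) ≤ 0.02; take ln: n ≥ ln(1/0.02)/δ = 3.912/1.582 = 2.474.
So 3 complete cycles are required.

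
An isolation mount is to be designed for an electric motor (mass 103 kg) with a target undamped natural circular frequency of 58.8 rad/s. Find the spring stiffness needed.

356000 N/m

k = m·ω_n² = 103 × 58.80² = 103 × 3457 = 356100 N/m.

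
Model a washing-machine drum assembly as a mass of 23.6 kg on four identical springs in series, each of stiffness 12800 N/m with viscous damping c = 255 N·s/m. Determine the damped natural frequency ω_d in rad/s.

Series springs: 1/k_eq = 4/12800, so k_eq = 12800/4 = 3200 N/m.
ω_n = √(k_eq/m) = √(3200/23.6) = 11.64 rad/s.
Critical damping c_c = 2√(k_eq·m) = 2√(3200 × 23.6) = 549.6 N·s/m, so ζ = c/c_c = 255/549.6 = 0.4640.
ω_d = ω_n√(1 − ζ²) = 11.64 × √(1 − 0.215) = 10.32 rad/s.

10.3 rad/s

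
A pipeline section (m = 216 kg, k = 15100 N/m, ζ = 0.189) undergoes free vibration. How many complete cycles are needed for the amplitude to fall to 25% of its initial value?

Logarithmic decrement δ = 2πζ/√(1 − ζ²) = 2π × 0.1890/√(1 − 0.0357) = 1.209.
x_n/x₀ = e^(−nδ) ≤ 0.25; take ln: n ≥ ln(1/0.25)/δ = 1.386/1.209 = 1.146.
So 2 complete cycles are required.

2 cycles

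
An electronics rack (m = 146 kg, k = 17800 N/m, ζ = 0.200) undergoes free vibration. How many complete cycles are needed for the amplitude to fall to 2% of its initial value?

4 cycles

Logarithmic decrement δ = 2πζ/√(1 − ζ²) = 2π × 0.2000/√(1 − 0.0400) = 1.283.
x_n/x₀ = e^(−nδ) ≤ 0.02; take ln: n ≥ ln(1/0.02)/δ = 3.912/1.283 = 3.050.
So 4 complete cycles are required.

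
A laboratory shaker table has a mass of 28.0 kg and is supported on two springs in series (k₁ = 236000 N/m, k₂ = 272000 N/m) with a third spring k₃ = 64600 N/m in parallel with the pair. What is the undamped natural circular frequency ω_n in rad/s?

82.6 rad/s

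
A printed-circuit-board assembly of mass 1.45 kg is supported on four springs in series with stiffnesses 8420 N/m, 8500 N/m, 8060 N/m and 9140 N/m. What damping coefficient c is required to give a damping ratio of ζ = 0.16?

17.8 N·s/m

Series springs: 1/k_eq = 1/8420 + 1/8500 + 1/8060 + 1/9140 = 0.0004699, so k_eq = 2128 N/m.
c_c = 2√(k_eq·m) = 2√(2128 × 1.45) = 111.1 N·s/m.
c = ζ·c_c = 0.16 × 111.1 = 17.78 N·s/m.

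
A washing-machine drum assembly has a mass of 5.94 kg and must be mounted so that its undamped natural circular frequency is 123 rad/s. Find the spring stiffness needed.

k = m·ω_n² = 5.94 × 123.0² = 5.94 × 15130 = 89870 N/m.

89900 N/m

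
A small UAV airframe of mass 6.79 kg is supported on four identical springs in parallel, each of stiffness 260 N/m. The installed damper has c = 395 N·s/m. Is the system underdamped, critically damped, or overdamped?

Parallel springs add: k_eq = 4 × 260 = 1040 N/m.
c_c = 2√(k_eq·m) = 168.1 N·s/m; ζ = c/c_c = 395/168.1 = 2.35.
Since ζ > 1 the system is overdamped.

overdamped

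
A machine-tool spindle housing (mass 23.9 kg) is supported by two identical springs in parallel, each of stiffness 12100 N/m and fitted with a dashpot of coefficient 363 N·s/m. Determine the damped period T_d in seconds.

0.203 s

Parallel springs add: k_eq = 2 × 12100 = 24200 N/m.
ω_n = √(k_eq/m) = √(24200/23.9) = 31.82 rad/s.
Critical damping c_c = 2√(k_eq·m) = 2√(24200 × 23.9) = 1521 N·s/m, so ζ = c/c_c = 363/1521 = 0.2387.
ω_d = ω_n√(1 − ζ²) = 31.82 × √(1 − 0.0570) = 30.90 rad/s.
T_d = 2π/ω_d = 0.2033 s.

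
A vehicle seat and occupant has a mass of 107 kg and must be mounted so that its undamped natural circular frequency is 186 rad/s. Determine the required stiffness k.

k = m·ω_n² = 107 × 186.0² = 107 × 34600 = 3702000 N/m.

3700000 N/m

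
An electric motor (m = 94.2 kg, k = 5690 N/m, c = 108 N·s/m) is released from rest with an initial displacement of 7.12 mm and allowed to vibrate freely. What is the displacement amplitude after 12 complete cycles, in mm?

0.0270 mm

ζ = c/(2√(km)) = 108/(2√(5690 × 94.2)) = 108/1464 = 0.07376.
Logarithmic decrement δ = 2πζ/√(1 − ζ²) = 2π × 0.07376/√(1 − 0.00544) = 0.4647.
After n cycles, x_n/x₀ = e^(−nδ), so x_12 = 7.12 × e^(−12 × 0.4647) = 7.12 × 0.003786 = 0.02696 mm.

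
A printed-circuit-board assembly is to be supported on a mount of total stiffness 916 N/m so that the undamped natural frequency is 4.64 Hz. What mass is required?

1.08 kg

ω_n = 2πf_n = 2π × 4.64 = 29.15 rad/s.
m = k/ω_n² = 916/29.15² = 916/850.0 = 1.078 kg.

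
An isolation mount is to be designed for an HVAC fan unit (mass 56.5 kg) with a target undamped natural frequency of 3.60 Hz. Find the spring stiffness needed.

28900 N/m

ω_n = 2πf_n = 2π × 3.60 = 22.62 rad/s.
k = m·ω_n² = 56.5 × 22.62² = 56.5 × 511.6 = 28910 N/m.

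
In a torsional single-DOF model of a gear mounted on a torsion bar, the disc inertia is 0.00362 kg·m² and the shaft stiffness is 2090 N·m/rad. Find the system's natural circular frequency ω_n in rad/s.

760 rad/s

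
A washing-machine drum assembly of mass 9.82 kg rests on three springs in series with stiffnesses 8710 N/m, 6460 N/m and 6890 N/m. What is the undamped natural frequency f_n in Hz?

2.49 Hz

Series springs: 1/k_eq = 1/8710 + 1/6460 + 1/6890 = 0.0004147, so k_eq = 2411 N/m.
ω_n = √(k_eq/m) = √(2411/9.82) = √245.5 = 15.67 rad/s.
f_n = ω_n/(2π) = 15.67/6.283 = 2.494 Hz.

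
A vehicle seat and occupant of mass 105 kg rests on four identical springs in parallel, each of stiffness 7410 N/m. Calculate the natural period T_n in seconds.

Parallel springs add: k_eq = 4 × 7410 = 29640 N/m.
ω_n = √(k_eq/m) = √(29640/105) = √282.3 = 16.80 rad/s.
T_n = 2π/ω_n = 6.283/16.80 = 0.3740 s.

0.374 s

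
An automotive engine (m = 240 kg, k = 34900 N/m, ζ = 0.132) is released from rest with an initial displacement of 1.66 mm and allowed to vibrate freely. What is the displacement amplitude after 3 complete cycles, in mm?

0.135 mm

Logarithmic decrement δ = 2πζ/√(1 − ζ²) = 2π × 0.1320/√(1 − 0.0174) = 0.8367.
After n cycles, x_n/x₀ = e^(−nδ), so x_3 = 1.66 × e^(−3 × 0.8367) = 1.66 × 0.08126 = 0.1349 mm.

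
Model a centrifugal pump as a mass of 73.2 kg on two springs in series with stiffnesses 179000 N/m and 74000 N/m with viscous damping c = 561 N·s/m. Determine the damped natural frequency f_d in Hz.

4.21 Hz

Series springs: 1/k_eq = 1/179000 + 1/74000 = 1.910×10^-5, so k_eq = 52360 N/m.
ω_n = √(k_eq/m) = √(52360/73.2) = 26.74 rad/s.
Critical damping c_c = 2√(k_eq·m) = 2√(52360 × 73.2) = 3915 N·s/m, so ζ = c/c_c = 561/3915 = 0.1433.
ω_d = ω_n√(1 − ζ²) = 26.74 × √(1 − 0.0205) = 26.47 rad/s.
f_d = ω_d/(2π) = 4.213 Hz.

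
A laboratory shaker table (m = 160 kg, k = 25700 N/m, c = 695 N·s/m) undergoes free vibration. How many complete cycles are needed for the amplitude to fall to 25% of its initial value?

ζ = c/(2√(km)) = 695/(2√(25700 × 160)) = 695/4056 = 0.1714.
Logarithmic decrement δ = 2πζ/√(1 − ζ²) = 2π × 0.1714/√(1 − 0.0294) = 1.093.
x_n/x₀ = e^(−nδ) ≤ 0.25; take ln: n ≥ ln(1/0.25)/δ = 1.386/1.093 = 1.268.
So 2 complete cycles are required.

2 cycles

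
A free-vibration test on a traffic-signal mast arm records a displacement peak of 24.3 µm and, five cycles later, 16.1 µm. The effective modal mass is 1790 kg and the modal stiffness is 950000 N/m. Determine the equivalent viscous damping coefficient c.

Logarithmic decrement δ = (1/n)·ln(x₀/x_n) = (1/5)·ln(24.3/16.1) = (1/5)·ln(1.509) = 0.08233.
ζ = δ/√(4π² + δ²) = 0.08233/√(39.48 + 0.00678) = 0.08233/6.284 = 0.01310.
c = ζ · 2√(km) = 0.01310 × 2√(950000 × 1790) = 0.01310 × 82470 = 1081 N·s/m.

1080 N·s/m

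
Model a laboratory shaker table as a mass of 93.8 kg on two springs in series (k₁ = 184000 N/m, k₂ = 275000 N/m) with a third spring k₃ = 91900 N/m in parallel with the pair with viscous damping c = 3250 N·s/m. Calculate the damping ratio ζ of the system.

Series pair: k_s = k₁k₂/(k₁+k₂) = (184000)(275000)/(184000 + 275000) = 110200 N/m. In parallel with k₃: k_eq = 110200 + 91900 = 202100 N/m.
ω_n = √(k_eq/m) = √(202100/93.8) = 46.42 rad/s.
Critical damping c_c = 2√(k_eq·m) = 2√(202100 × 93.8) = 8709 N·s/m, so ζ = c/c_c = 3250/8709 = 0.3732.

0.373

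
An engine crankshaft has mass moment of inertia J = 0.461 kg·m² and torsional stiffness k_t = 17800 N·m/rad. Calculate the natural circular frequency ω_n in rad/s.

196 rad/s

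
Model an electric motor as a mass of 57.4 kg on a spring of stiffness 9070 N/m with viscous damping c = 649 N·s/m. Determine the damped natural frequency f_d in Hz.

ω_n = √(k/m) = √(9070/57.4) = 12.57 rad/s.
Critical damping c_c = 2√(k·m) = 2√(9070 × 57.4) = 1443 N·s/m, so ζ = c/c_c = 649/1443 = 0.4497.
ω_d = ω_n√(1 − ζ²) = 12.57 × √(1 − 0.202) = 11.23 rad/s.
f_d = ω_d/(2π) = 1.787 Hz.

1.79 Hz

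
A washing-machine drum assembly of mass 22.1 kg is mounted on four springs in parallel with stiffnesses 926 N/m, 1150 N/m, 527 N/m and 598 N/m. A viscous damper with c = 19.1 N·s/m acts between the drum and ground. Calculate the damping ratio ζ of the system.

0.0359

Parallel springs add: k_eq = 926 + 1150 + 527 + 598 = 3201 N/m.
ω_n = √(k_eq/m) = √(3201/22.1) = 12.04 rad/s.
Critical damping c_c = 2√(k_eq·m) = 2√(3201 × 22.1) = 531.9 N·s/m, so ζ = c/c_c = 19.1/531.9 = 0.03591.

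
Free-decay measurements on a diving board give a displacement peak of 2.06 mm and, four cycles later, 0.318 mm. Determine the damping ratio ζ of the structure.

0.0741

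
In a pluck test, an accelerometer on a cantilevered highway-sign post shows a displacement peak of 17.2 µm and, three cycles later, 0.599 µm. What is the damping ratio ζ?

Logarithmic decrement δ = (1/n)·ln(x₀/x_n) = (1/3)·ln(17.2/0.599) = (1/3)·ln(28.71) = 1.119.
ζ = δ/√(4π² + δ²) = 1.119/√(39.48 + 1.25) = 1.119/6.382 = 0.1754.

0.175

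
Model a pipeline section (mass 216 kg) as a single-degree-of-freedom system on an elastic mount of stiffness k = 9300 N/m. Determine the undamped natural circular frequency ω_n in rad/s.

6.56 rad/s

ω_n = √(k/m) = √(9300/216) = √43.06 = 6.562 rad/s.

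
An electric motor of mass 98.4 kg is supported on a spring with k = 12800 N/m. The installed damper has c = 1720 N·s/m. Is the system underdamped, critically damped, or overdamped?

c_c = 2√(k·m) = 2245 N·s/m; ζ = c/c_c = 1720/2245 = 0.766.
Since ζ < 1 the system is underdamped.

underdamped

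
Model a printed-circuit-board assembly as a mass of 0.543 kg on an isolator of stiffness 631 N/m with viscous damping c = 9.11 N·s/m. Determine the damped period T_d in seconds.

0.190 s

ω_n = √(k/m) = √(631.0/0.543) = 34.09 rad/s.
Critical damping c_c = 2√(k·m) = 2√(631.0 × 0.543) = 37.02 N·s/m, so ζ = c/c_c = 9.11/37.02 = 0.2461.
ω_d = ω_n√(1 − ζ²) = 34.09 × √(1 − 0.0606) = 33.04 rad/s.
T_d = 2π/ω_d = 0.1902 s.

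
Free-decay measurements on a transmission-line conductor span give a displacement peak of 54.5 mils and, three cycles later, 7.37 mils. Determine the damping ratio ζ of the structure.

Logarithmic decrement δ = (1/n)·ln(x₀/x_n) = (1/3)·ln(54.5/7.37) = (1/3)·ln(7.395) = 0.6669.
ζ = δ/√(4π² + δ²) = 0.6669/√(39.48 + 0.445) = 0.6669/6.318 = 0.1056.

0.106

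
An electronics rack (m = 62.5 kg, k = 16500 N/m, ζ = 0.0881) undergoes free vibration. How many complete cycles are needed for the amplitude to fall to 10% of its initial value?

5 cycles

Logarithmic decrement δ = 2πζ/√(1 − ζ²) = 2π × 0.08810/√(1 − 0.00776) = 0.5557.
x_n/x₀ = e^(−nδ) ≤ 0.1; take ln: n ≥ ln(1/0.1)/δ = 2.303/0.5557 = 4.144.
So 5 complete cycles are required.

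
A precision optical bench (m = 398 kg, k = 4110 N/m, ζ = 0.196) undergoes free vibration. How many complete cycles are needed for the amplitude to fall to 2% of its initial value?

Logarithmic decrement δ = 2πζ/√(1 − ζ²) = 2π × 0.1960/√(1 − 0.0384) = 1.256.
x_n/x₀ = e^(−nδ) ≤ 0.02; take ln: n ≥ ln(1/0.02)/δ = 3.912/1.256 = 3.115.
So 4 complete cycles are required.

4 cycles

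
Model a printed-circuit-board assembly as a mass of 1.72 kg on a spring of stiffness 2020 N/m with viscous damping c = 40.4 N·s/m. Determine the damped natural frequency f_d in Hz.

5.12 Hz

ω_n = √(k/m) = √(2020/1.72) = 34.27 rad/s.
Critical damping c_c = 2√(k·m) = 2√(2020 × 1.72) = 117.9 N·s/m, so ζ = c/c_c = 40.4/117.9 = 0.3427.
ω_d = ω_n√(1 − ζ²) = 34.27 × √(1 − 0.117) = 32.19 rad/s.
f_d = ω_d/(2π) = 5.124 Hz.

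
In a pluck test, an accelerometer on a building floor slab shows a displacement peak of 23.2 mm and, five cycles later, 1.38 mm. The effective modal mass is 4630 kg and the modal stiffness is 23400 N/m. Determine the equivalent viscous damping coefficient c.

Logarithmic decrement δ = (1/n)·ln(x₀/x_n) = (1/5)·ln(23.2/1.38) = (1/5)·ln(16.81) = 0.5644.
ζ = δ/√(4π² + δ²) = 0.5644/√(39.48 + 0.319) = 0.5644/6.308 = 0.08947.
c = ζ · 2√(km) = 0.08947 × 2√(23400 × 4630) = 0.08947 × 20820 = 1863 N·s/m.

1860 N·s/m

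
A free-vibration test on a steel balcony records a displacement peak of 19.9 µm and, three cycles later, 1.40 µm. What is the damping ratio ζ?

0.139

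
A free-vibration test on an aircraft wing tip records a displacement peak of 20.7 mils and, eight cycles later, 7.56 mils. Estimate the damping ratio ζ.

0.0200

Logarithmic decrement δ = (1/n)·ln(x₀/x_n) = (1/8)·ln(20.7/7.56) = (1/8)·ln(2.738) = 0.1259.
ζ = δ/√(4π² + δ²) = 0.1259/√(39.48 + 0.0159) = 0.1259/6.284 = 0.02003.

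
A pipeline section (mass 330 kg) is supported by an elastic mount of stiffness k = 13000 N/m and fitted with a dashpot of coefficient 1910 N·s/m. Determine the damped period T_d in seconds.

1.13 s

ω_n = √(k/m) = √(13000/330) = 6.276 rad/s.
Critical damping c_c = 2√(k·m) = 2√(13000 × 330) = 4142 N·s/m, so ζ = c/c_c = 1910/4142 = 0.4611.
ω_d = ω_n√(1 − ζ²) = 6.276 × √(1 − 0.213) = 5.569 rad/s.
T_d = 2π/ω_d = 1.128 s.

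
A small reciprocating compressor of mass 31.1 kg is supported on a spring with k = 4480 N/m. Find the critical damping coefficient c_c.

c_c = 2√(k·m) = 2√(4480 × 31.1) = 2 × 373.3 = 746.5 N·s/m.

747 N·s/m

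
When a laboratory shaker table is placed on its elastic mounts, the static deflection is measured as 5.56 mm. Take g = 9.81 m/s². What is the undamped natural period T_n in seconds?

0.150 s

ω_n = √(g/δ_st) = √(9.81/0.00556) = √1764 = 42.00 rad/s.
T_n = 2π/ω_n = 6.283/42.00 = 0.1496 s.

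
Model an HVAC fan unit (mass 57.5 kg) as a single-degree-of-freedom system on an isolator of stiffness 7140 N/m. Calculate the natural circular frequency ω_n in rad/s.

ω_n = √(k/m) = √(7140/57.5) = √124.2 = 11.14 rad/s.

11.1 rad/s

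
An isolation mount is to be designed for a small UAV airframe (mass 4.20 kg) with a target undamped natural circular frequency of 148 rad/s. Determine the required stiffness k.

92000 N/m

k = m·ω_n² = 4.20 × 148.0² = 4.20 × 21900 = 92000 N/m.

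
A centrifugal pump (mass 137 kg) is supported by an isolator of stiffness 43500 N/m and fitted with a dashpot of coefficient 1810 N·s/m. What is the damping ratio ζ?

ω_n = √(k/m) = √(43500/137) = 17.82 rad/s.
Critical damping c_c = 2√(k·m) = 2√(43500 × 137) = 4882 N·s/m, so ζ = c/c_c = 1810/4882 = 0.3707.

0.371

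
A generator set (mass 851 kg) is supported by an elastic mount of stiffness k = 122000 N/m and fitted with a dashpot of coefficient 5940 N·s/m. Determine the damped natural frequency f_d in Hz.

1.82 Hz

ω_n = √(k/m) = √(122000/851) = 11.97 rad/s.
Critical damping c_c = 2√(k·m) = 2√(122000 × 851) = 20380 N·s/m, so ζ = c/c_c = 5940/20380 = 0.2915.
ω_d = ω_n√(1 − ζ²) = 11.97 × √(1 − 0.0850) = 11.45 rad/s.
f_d = ω_d/(2π) = 1.823 Hz.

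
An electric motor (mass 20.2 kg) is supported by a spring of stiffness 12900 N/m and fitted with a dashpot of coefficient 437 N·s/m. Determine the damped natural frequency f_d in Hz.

3.63 Hz

ω_n = √(k/m) = √(12900/20.2) = 25.27 rad/s.
Critical damping c_c = 2√(k·m) = 2√(12900 × 20.2) = 1021 N·s/m, so ζ = c/c_c = 437/1021 = 0.4280.
ω_d = ω_n√(1 − ζ²) = 25.27 × √(1 − 0.183) = 22.84 rad/s.
f_d = ω_d/(2π) = 3.635 Hz.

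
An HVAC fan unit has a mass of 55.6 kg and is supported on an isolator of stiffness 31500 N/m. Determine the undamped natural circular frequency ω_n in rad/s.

23.8 rad/s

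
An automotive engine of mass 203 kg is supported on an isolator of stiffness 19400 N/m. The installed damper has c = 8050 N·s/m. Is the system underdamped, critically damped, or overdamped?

overdamped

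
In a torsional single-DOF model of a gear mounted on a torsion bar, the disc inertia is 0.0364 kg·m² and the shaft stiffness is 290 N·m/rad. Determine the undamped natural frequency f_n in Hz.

ω_n = √(k_t/J) = √(290/0.0364) = √7967 = 89.26 rad/s.
f_n = ω_n/(2π) = 89.26/6.283 = 14.21 Hz.

14.2 Hz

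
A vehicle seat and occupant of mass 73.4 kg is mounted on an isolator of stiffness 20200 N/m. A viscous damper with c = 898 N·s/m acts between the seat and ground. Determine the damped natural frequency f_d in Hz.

2.45 Hz

ω_n = √(k/m) = √(20200/73.4) = 16.59 rad/s.
Critical damping c_c = 2√(k·m) = 2√(20200 × 73.4) = 2435 N·s/m, so ζ = c/c_c = 898/2435 = 0.3687.
ω_d = ω_n√(1 − ζ²) = 16.59 × √(1 − 0.136) = 15.42 rad/s.
f_d = ω_d/(2π) = 2.454 Hz.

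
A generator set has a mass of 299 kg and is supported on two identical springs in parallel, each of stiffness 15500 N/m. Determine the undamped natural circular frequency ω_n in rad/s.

Parallel springs add: k_eq = 2 × 15500 = 31000 N/m.
ω_n = √(k_eq/m) = √(31000/299) = √103.7 = 10.18 rad/s.

10.2 rad/s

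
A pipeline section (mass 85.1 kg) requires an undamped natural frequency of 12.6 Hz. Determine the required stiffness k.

533000 N/m

ω_n = 2πf_n = 2π × 12.6 = 79.17 rad/s.
k = m·ω_n² = 85.1 × 79.17² = 85.1 × 6268 = 533400 N/m.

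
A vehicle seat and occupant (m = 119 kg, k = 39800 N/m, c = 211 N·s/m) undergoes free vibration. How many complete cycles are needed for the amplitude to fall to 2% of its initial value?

ζ = c/(2√(km)) = 211/(2√(39800 × 119)) = 211/4353 = 0.04848.
Logarithmic decrement δ = 2πζ/√(1 − ζ²) = 2π × 0.04848/√(1 − 0.00235) = 0.3049.
x_n/x₀ = e^(−nδ) ≤ 0.02; take ln: n ≥ ln(1/0.02)/δ = 3.912/0.3049 = 12.83.
So 13 complete cycles are required.

13 cycles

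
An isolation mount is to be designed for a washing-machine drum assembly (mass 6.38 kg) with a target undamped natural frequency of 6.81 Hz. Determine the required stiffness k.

ω_n = 2πf_n = 2π × 6.81 = 42.79 rad/s.
k = m·ω_n² = 6.38 × 42.79² = 6.38 × 1831 = 11680 N/m.

11700 N/m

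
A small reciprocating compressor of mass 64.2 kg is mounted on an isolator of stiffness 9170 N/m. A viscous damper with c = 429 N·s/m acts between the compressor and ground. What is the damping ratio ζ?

0.280

ω_n = √(k/m) = √(9170/64.2) = 11.95 rad/s.
Critical damping c_c = 2√(k·m) = 2√(9170 × 64.2) = 1535 N·s/m, so ζ = c/c_c = 429/1535 = 0.2796.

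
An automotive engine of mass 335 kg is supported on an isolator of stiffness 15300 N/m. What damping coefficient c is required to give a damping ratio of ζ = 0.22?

c_c = 2√(k·m) = 2√(15300 × 335) = 4528 N·s/m.
c = ζ·c_c = 0.22 × 4528 = 996.1 N·s/m.

996 N·s/m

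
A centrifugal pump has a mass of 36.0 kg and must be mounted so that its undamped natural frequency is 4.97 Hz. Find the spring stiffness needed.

ω_n = 2πf_n = 2π × 4.97 = 31.23 rad/s.
k = m·ω_n² = 36.0 × 31.23² = 36.0 × 975.2 = 35110 N/m.

35100 N/m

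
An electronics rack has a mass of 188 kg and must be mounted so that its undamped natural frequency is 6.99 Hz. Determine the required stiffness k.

363000 N/m

ω_n = 2πf_n = 2π × 6.99 = 43.92 rad/s.
k = m·ω_n² = 188 × 43.92² = 188 × 1929 = 362600 N/m.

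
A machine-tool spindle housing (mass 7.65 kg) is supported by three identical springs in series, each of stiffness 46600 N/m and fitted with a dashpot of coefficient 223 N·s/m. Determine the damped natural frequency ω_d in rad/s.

42.6 rad/s

Series springs: 1/k_eq = 3/46600, so k_eq = 46600/3 = 15530 N/m.
ω_n = √(k_eq/m) = √(15530/7.65) = 45.06 rad/s.
Critical damping c_c = 2√(k_eq·m) = 2√(15530 × 7.65) = 689.4 N·s/m, so ζ = c/c_c = 223/689.4 = 0.3235.
ω_d = ω_n√(1 − ζ²) = 45.06 × √(1 − 0.105) = 42.64 rad/s.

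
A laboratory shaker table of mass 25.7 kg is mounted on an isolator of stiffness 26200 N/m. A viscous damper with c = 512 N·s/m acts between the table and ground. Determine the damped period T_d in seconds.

0.207 s

ω_n = √(k/m) = √(26200/25.7) = 31.93 rad/s.
Critical damping c_c = 2√(k·m) = 2√(26200 × 25.7) = 1641 N·s/m, so ζ = c/c_c = 512/1641 = 0.3120.
ω_d = ω_n√(1 − ζ²) = 31.93 × √(1 − 0.0973) = 30.34 rad/s.
T_d = 2π/ω_d = 0.2071 s.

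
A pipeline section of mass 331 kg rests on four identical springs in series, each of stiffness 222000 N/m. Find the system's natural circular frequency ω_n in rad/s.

12.9 rad/s

Series springs: 1/k_eq = 4/222000, so k_eq = 222000/4 = 55500 N/m.
ω_n = √(k_eq/m) = √(55500/331) = √167.7 = 12.95 rad/s.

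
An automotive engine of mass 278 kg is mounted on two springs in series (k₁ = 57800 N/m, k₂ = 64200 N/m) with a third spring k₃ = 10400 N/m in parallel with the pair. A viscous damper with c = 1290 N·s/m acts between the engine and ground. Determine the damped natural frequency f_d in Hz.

Series pair: k_s = k₁k₂/(k₁+k₂) = (57800)(64200)/(57800 + 64200) = 30420 N/m. In parallel with k₃: k_eq = 30420 + 10400 = 40820 N/m.
ω_n = √(k_eq/m) = √(40820/278) = 12.12 rad/s.
Critical damping c_c = 2√(k_eq·m) = 2√(40820 × 278) = 6737 N·s/m, so ζ = c/c_c = 1290/6737 = 0.1915.
ω_d = ω_n√(1 − ζ²) = 12.12 × √(1 − 0.0367) = 11.89 rad/s.
f_d = ω_d/(2π) = 1.893 Hz.

1.89 Hz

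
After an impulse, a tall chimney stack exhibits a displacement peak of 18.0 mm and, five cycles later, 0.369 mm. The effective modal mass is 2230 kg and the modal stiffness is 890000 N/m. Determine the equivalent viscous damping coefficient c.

10900 N·s/m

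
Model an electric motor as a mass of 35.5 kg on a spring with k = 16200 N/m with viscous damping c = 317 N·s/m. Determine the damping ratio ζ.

0.209

ω_n = √(k/m) = √(16200/35.5) = 21.36 rad/s.
Critical damping c_c = 2√(k·m) = 2√(16200 × 35.5) = 1517 N·s/m, so ζ = c/c_c = 317/1517 = 0.2090.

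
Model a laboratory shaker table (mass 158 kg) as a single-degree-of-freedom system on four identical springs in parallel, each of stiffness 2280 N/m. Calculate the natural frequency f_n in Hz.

Parallel springs add: k_eq = 4 × 2280 = 9120 N/m.
ω_n = √(k_eq/m) = √(9120/158) = √57.72 = 7.597 rad/s.
f_n = ω_n/(2π) = 7.597/6.283 = 1.209 Hz.

1.21 Hz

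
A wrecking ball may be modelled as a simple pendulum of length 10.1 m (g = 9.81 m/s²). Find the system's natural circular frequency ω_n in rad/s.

0.986 rad/s

For a simple pendulum ω_n = √(g/L) = √(9.81/10.1) = √0.9713 = 0.9855 rad/s.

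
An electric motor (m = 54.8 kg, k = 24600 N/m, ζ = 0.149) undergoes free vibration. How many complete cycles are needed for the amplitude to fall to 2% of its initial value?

Logarithmic decrement δ = 2πζ/√(1 − ζ²) = 2π × 0.1490/√(1 − 0.0222) = 0.9468.
x_n/x₀ = e^(−nδ) ≤ 0.02; take ln: n ≥ ln(1/0.02)/δ = 3.912/0.9468 = 4.132.
So 5 complete cycles are required.

5 cycles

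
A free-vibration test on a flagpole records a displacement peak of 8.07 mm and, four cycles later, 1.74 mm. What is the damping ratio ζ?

0.0609

Logarithmic decrement δ = (1/n)·ln(x₀/x_n) = (1/4)·ln(8.07/1.74) = (1/4)·ln(4.638) = 0.3836.
ζ = δ/√(4π² + δ²) = 0.3836/√(39.48 + 0.147) = 0.3836/6.295 = 0.06093.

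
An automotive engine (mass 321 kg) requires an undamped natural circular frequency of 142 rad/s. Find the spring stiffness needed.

6470000 N/m

k = m·ω_n² = 321 × 142.0² = 321 × 20160 = 6473000 N/m.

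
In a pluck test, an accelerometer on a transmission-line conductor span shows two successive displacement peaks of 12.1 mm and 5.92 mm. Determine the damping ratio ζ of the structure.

Logarithmic decrement δ = (1/n)·ln(x₀/x_n) = (1/1)·ln(12.1/5.92) = (1/1)·ln(2.044) = 0.7149.
ζ = δ/√(4π² + δ²) = 0.7149/√(39.48 + 0.511) = 0.7149/6.324 = 0.1130.

0.113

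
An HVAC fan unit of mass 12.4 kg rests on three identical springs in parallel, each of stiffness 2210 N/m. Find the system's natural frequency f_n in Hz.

3.68 Hz

Parallel springs add: k_eq = 3 × 2210 = 6630 N/m.
ω_n = √(k_eq/m) = √(6630/12.4) = √534.7 = 23.12 rad/s.
f_n = ω_n/(2π) = 23.12/6.283 = 3.680 Hz.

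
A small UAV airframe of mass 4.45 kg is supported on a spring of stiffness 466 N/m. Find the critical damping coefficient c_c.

91.1 N·s/m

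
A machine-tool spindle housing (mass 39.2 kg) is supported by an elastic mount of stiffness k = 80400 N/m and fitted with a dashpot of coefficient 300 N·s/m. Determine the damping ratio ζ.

ω_n = √(k/m) = √(80400/39.2) = 45.29 rad/s.
Critical damping c_c = 2√(k·m) = 2√(80400 × 39.2) = 3551 N·s/m, so ζ = c/c_c = 300/3551 = 0.08449.

0.0845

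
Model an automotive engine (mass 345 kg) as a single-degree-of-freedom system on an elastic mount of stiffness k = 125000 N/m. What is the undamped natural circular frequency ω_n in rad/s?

ω_n = √(k/m) = √(125000/345) = √362.3 = 19.03 rad/s.

19.0 rad/s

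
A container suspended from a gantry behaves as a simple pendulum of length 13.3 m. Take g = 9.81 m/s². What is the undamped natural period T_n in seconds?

7.32 s

For a simple pendulum ω_n = √(g/L) = √(9.81/13.3) = √0.7376 = 0.8588 rad/s.
T_n = 2π/ω_n = 6.283/0.8588 = 7.316 s.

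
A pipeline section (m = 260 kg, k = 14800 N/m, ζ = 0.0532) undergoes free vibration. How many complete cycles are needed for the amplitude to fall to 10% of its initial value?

Logarithmic decrement δ = 2πζ/√(1 − ζ²) = 2π × 0.05320/√(1 − 0.00283) = 0.3347.
x_n/x₀ = e^(−nδ) ≤ 0.1; take ln: n ≥ ln(1/0.1)/δ = 2.303/0.3347 = 6.879.
So 7 complete cycles are required.

7 cycles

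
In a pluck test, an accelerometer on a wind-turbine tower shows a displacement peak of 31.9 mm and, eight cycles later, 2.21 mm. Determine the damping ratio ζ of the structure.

0.0530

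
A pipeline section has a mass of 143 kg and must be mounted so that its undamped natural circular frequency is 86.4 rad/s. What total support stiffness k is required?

k = m·ω_n² = 143 × 86.40² = 143 × 7465 = 1067000 N/m.

1070000 N/m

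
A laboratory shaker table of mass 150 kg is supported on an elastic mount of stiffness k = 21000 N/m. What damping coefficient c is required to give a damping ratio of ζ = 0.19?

674 N·s/m

c_c = 2√(k·m) = 2√(21000 × 150) = 3550 N·s/m.
c = ζ·c_c = 0.19 × 3550 = 674.4 N·s/m.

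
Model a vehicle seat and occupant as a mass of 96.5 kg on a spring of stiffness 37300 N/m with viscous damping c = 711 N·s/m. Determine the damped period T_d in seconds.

ω_n = √(k/m) = √(37300/96.5) = 19.66 rad/s.
Critical damping c_c = 2√(k·m) = 2√(37300 × 96.5) = 3794 N·s/m, so ζ = c/c_c = 711/3794 = 0.1874.
ω_d = ω_n√(1 − ζ²) = 19.66 × √(1 − 0.0351) = 19.31 rad/s.
T_d = 2π/ω_d = 0.3253 s.

0.325 s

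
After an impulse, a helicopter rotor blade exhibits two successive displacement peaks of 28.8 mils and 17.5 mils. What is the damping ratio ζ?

0.0790

Logarithmic decrement δ = (1/n)·ln(x₀/x_n) = (1/1)·ln(28.8/17.5) = (1/1)·ln(1.646) = 0.4982.
ζ = δ/√(4π² + δ²) = 0.4982/√(39.48 + 0.248) = 0.4982/6.303 = 0.07904.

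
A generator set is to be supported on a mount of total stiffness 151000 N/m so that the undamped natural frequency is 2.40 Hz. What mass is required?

ω_n = 2πf_n = 2π × 2.40 = 15.08 rad/s.
m = k/ω_n² = 151000/15.08² = 151000/227.4 = 664.0 kg.

664 kg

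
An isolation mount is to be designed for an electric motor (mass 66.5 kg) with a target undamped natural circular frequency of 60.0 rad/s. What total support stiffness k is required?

239000 N/m

k = m·ω_n² = 66.5 × 60.00² = 66.5 × 3600 = 239400 N/m.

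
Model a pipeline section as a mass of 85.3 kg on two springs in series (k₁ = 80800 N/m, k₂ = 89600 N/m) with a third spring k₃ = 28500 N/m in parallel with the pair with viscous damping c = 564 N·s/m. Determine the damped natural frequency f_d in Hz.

Series pair: k_s = k₁k₂/(k₁+k₂) = (80800)(89600)/(80800 + 89600) = 42490 N/m. In parallel with k₃: k_eq = 42490 + 28500 = 70990 N/m.
ω_n = √(k_eq/m) = √(70990/85.3) = 28.85 rad/s.
Critical damping c_c = 2√(k_eq·m) = 2√(70990 × 85.3) = 4921 N·s/m, so ζ = c/c_c = 564/4921 = 0.1146.
ω_d = ω_n√(1 − ζ²) = 28.85 × √(1 − 0.0131) = 28.66 rad/s.
f_d = ω_d/(2π) = 4.561 Hz.

4.56 Hz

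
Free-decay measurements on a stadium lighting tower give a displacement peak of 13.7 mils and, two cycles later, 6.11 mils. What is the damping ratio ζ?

0.0641

Logarithmic decrement δ = (1/n)·ln(x₀/x_n) = (1/2)·ln(13.7/6.11) = (1/2)·ln(2.242) = 0.4037.
ζ = δ/√(4π² + δ²) = 0.4037/√(39.48 + 0.163) = 0.4037/6.296 = 0.06412.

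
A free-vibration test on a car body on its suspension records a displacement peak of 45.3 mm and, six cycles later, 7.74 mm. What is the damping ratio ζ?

Logarithmic decrement δ = (1/n)·ln(x₀/x_n) = (1/6)·ln(45.3/7.74) = (1/6)·ln(5.853) = 0.2945.
ζ = δ/√(4π² + δ²) = 0.2945/√(39.48 + 0.0867) = 0.2945/6.290 = 0.04682.

0.0468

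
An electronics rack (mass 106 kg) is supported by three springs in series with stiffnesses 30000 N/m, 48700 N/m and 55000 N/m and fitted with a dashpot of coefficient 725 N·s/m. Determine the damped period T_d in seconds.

0.575 s

Series springs: 1/k_eq = 1/30000 + 1/48700 + 1/55000 = 7.205×10^-5, so k_eq = 13880 N/m.
ω_n = √(k_eq/m) = √(13880/106) = 11.44 rad/s.
Critical damping c_c = 2√(k_eq·m) = 2√(13880 × 106) = 2426 N·s/m, so ζ = c/c_c = 725/2426 = 0.2989.
ω_d = ω_n√(1 − ζ²) = 11.44 × √(1 − 0.0893) = 10.92 rad/s.
T_d = 2π/ω_d = 0.5754 s.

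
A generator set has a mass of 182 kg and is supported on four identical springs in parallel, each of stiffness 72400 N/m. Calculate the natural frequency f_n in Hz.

6.35 Hz

Parallel springs add: k_eq = 4 × 72400 = 289600 N/m.
ω_n = √(k_eq/m) = √(289600/182) = √1591 = 39.89 rad/s.
f_n = ω_n/(2π) = 39.89/6.283 = 6.349 Hz.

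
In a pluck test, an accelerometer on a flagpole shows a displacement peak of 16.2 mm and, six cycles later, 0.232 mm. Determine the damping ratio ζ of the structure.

Logarithmic decrement δ = (1/n)·ln(x₀/x_n) = (1/6)·ln(16.2/0.232) = (1/6)·ln(69.83) = 0.7077.
ζ = δ/√(4π² + δ²) = 0.7077/√(39.48 + 0.501) = 0.7077/6.323 = 0.1119.

0.112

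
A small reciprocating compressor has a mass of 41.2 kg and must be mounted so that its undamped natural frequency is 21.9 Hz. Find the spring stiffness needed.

ω_n = 2πf_n = 2π × 21.9 = 137.6 rad/s.
k = m·ω_n² = 41.2 × 137.6² = 41.2 × 18930 = 780100 N/m.

780000 N/m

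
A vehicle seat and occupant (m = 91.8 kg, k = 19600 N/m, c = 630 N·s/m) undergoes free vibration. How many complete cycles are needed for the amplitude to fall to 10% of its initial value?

ζ = c/(2√(km)) = 630/(2√(19600 × 91.8)) = 630/2683 = 0.2348.
Logarithmic decrement δ = 2πζ/√(1 − ζ²) = 2π × 0.2348/√(1 − 0.0551) = 1.518.
x_n/x₀ = e^(−nδ) ≤ 0.1; take ln: n ≥ ln(1/0.1)/δ = 2.303/1.518 = 1.517.
So 2 complete cycles are required.

2 cycles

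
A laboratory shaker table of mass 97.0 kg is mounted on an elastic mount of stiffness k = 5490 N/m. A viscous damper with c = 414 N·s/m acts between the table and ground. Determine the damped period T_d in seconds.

0.871 s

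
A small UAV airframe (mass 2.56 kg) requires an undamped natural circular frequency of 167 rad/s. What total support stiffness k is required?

71400 N/m

k = m·ω_n² = 2.56 × 167.0² = 2.56 × 27890 = 71400 N/m.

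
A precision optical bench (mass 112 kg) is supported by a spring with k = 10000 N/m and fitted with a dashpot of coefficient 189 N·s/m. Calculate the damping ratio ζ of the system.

ω_n = √(k/m) = √(10000/112) = 9.449 rad/s.
Critical damping c_c = 2√(k·m) = 2√(10000 × 112) = 2117 N·s/m, so ζ = c/c_c = 189/2117 = 0.08929.

0.0893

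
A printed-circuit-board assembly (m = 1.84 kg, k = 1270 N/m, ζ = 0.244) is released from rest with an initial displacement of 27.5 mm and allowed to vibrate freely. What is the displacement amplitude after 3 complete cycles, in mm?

0.240 mm

Logarithmic decrement δ = 2πζ/√(1 − ζ²) = 2π × 0.2440/√(1 − 0.0595) = 1.581.
After n cycles, x_n/x₀ = e^(−nδ), so x_3 = 27.5 × e^(−3 × 1.581) = 27.5 × 0.008716 = 0.2397 mm.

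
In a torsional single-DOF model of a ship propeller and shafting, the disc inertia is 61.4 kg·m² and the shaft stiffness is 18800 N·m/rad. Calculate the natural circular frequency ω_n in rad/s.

ω_n = √(k_t/J) = √(18800/61.4) = √306.2 = 17.50 rad/s.

17.5 rad/s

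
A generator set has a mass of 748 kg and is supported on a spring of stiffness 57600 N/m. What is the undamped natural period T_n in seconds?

ω_n = √(k/m) = √(57600/748) = √77.01 = 8.775 rad/s.
T_n = 2π/ω_n = 6.283/8.775 = 0.7160 s.

0.716 s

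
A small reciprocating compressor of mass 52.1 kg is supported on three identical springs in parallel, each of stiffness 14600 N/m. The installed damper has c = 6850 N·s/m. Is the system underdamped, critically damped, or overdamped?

Parallel springs add: k_eq = 3 × 14600 = 43800 N/m.
c_c = 2√(k_eq·m) = 3021 N·s/m; ζ = c/c_c = 6850/3021 = 2.27.
Since ζ > 1 the system is overdamped.

overdamped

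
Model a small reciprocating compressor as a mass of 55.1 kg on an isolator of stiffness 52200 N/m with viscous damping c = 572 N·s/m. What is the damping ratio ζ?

ω_n = √(k/m) = √(52200/55.1) = 30.78 rad/s.
Critical damping c_c = 2√(k·m) = 2√(52200 × 55.1) = 3392 N·s/m, so ζ = c/c_c = 572/3392 = 0.1686.

0.169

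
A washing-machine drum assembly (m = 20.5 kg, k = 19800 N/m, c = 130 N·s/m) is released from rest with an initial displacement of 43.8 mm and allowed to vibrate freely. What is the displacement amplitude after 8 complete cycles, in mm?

0.253 mm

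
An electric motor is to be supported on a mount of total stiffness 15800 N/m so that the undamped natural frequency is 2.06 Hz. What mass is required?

ω_n = 2πf_n = 2π × 2.06 = 12.94 rad/s.
m = k/ω_n² = 15800/12.94² = 15800/167.5 = 94.31 kg.

94.3 kg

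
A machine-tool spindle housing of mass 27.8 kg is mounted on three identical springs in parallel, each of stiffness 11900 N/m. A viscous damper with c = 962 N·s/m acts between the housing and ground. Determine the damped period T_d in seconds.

0.200 s

Parallel springs add: k_eq = 3 × 11900 = 35700 N/m.
ω_n = √(k_eq/m) = √(35700/27.8) = 35.84 rad/s.
Critical damping c_c = 2√(k_eq·m) = 2√(35700 × 27.8) = 1992 N·s/m, so ζ = c/c_c = 962/1992 = 0.4828.
ω_d = ω_n√(1 − ζ²) = 35.84 × √(1 − 0.233) = 31.38 rad/s.
T_d = 2π/ω_d = 0.2002 s.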